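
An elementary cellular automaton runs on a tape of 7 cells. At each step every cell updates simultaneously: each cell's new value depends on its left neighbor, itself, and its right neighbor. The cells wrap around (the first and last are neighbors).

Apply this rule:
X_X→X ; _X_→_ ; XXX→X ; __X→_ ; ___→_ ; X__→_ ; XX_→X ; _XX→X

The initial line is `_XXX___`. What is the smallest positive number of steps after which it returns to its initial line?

1

_XXX___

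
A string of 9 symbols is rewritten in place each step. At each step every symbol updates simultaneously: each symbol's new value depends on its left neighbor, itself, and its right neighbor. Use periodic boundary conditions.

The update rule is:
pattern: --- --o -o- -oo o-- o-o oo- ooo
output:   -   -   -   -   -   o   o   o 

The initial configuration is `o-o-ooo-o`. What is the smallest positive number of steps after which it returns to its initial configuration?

step 1: oo-o-ooo-
step 2: -oo-o-ooo
step 3: o-oo-o-oo
step 4: oo-oo-o-o
step 5: ooo-oo-o-
step 6: -ooo-oo-o
step 7: o-ooo-oo-
step 8: -o-ooo-oo
step 9: o-o-ooo-o

9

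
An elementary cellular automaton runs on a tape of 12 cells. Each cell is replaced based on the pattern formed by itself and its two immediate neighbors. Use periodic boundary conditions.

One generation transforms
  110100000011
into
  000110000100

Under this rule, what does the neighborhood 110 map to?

0

At position 1 the neighborhood is 110; the next row has 0 there.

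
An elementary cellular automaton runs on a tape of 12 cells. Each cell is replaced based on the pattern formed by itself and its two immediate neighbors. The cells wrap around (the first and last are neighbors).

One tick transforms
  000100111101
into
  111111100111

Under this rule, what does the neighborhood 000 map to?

At position 1 the neighborhood is 000; the next row has 1 there.

1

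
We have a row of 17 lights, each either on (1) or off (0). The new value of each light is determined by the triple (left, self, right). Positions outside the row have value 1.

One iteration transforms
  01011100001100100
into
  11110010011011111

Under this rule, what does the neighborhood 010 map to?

1

At position 1 the neighborhood is 010; the next row has 1 there.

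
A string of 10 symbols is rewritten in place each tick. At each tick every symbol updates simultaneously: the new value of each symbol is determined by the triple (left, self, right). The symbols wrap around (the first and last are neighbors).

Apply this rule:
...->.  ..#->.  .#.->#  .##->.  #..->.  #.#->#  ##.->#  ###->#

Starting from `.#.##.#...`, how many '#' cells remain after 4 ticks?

3

.##.###...
..##.##...
...##.#...
....###...
count of #: 3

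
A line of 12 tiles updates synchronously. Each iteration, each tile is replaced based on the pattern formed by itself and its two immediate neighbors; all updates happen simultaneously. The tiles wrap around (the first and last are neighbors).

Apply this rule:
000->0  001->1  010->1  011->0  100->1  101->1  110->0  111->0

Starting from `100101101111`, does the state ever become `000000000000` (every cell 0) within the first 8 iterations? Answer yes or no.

011110010000
100001111000
110010000101
001111001110
010000110001
111001001011
000111111100
001000000010
iteration 8 is 001000000010, still not uniform 0

no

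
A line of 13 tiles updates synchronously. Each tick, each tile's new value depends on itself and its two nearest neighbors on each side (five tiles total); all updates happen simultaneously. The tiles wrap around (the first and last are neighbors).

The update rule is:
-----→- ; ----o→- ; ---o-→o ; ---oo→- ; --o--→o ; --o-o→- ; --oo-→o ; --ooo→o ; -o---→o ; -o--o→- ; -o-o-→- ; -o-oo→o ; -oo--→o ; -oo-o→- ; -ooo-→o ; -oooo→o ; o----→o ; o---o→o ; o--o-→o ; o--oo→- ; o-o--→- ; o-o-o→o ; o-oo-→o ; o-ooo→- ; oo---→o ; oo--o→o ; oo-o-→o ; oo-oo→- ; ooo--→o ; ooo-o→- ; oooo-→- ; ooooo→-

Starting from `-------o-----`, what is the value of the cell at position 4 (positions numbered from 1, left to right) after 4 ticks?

tick 1: ------oooo---
tick 2: ------oo-ooo-
tick 3: o-----o---ooo
tick 4: ooo--oooo-oo-
position 4 holds -

-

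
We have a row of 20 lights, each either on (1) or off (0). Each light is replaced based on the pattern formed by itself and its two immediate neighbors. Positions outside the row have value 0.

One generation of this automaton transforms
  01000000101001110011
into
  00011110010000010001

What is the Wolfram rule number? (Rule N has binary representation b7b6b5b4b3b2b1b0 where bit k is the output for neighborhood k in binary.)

97

position 14: 111 → 0  (bit 7 = 0)
position 15: 110 → 1  (bit 6 = 1)
position 9: 101 → 1  (bit 5 = 1)
position 2: 100 → 0  (bit 4 = 0)
position 13: 011 → 0  (bit 3 = 0)
position 1: 010 → 0  (bit 2 = 0)
position 0: 001 → 0  (bit 1 = 0)
position 3: 000 → 1  (bit 0 = 1)
bits b7..b0 = 01100001 = 97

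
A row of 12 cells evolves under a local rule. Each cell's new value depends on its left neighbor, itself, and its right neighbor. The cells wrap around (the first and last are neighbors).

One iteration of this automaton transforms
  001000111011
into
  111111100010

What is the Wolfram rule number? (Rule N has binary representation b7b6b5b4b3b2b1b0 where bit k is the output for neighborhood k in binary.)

31

position 7: 111 → 0  (bit 7 = 0)
position 8: 110 → 0  (bit 6 = 0)
position 9: 101 → 0  (bit 5 = 0)
position 0: 100 → 1  (bit 4 = 1)
position 6: 011 → 1  (bit 3 = 1)
position 2: 010 → 1  (bit 2 = 1)
position 1: 001 → 1  (bit 1 = 1)
position 4: 000 → 1  (bit 0 = 1)
bits b7..b0 = 00011111 = 31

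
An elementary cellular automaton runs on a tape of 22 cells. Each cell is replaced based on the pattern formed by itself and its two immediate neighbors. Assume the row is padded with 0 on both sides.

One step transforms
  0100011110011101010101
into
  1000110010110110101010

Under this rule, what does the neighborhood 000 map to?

At position 3 the neighborhood is 000; the next row has 0 there.

0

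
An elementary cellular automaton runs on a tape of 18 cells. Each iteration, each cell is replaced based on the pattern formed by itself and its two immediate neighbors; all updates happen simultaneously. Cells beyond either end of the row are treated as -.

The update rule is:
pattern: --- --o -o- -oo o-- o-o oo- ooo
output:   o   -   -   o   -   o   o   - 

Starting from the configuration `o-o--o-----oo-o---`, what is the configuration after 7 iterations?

-ooo-oo---ooo--oo-

-o-----ooo-ooo--oo
---ooo-o-ooo-o--oo
oo-o-oo-oo-oo---oo
ooo-ooooooooo-o-oo
o-ooo-------oo-ooo
-oo-o-ooooo-oooo-o
-ooo-oo---ooo--oo-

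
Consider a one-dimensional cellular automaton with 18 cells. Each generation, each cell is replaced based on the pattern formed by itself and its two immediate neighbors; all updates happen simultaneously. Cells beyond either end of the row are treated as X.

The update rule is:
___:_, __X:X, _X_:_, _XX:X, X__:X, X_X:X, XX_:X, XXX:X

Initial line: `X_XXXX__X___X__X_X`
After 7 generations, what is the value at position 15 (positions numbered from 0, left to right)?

generation 1: XXXXXXXX_X_X_XX_XX
generation 2: XXXXXXXXX_X_XXXXXX
generation 3: XXXXXXXXXX_XXXXXXX
generation 4: XXXXXXXXXXXXXXXXXX
generation 5: XXXXXXXXXXXXXXXXXX  (fixed point — unchanged through generation 7)
position 15 holds X

X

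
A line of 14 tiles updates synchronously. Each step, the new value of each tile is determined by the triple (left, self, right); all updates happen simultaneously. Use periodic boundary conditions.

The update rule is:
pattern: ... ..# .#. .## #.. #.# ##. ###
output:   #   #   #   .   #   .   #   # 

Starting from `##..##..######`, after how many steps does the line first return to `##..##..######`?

step 1: ####.###.#####
step 2: ####..##..####
step 3: ######.###.###
step 4: ######..##..##
step 5: ########.###.#
step 6: ########..##..
step 7: .#########.###
step 8: ..########..##
step 9: ##.#########.#
step 10: ##..########..
step 11: .###.#########
step 12: ..##..########
step 13: ##.###.#######
step 14: ##..##..######

14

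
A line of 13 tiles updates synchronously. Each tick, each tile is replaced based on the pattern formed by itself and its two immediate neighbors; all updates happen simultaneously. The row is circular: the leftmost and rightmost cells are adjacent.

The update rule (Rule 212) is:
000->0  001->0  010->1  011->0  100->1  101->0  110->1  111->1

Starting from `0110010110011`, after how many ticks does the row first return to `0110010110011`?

tick 1: 0011010011001
tick 2: 1001011001101
tick 3: 1101001100100
tick 4: 0101100110110
tick 5: 0100110010011
tick 6: 0110011011001
tick 7: 0011001001101
tick 8: 1001101100101
tick 9: 1100100110100
tick 10: 0110110010110
tick 11: 0010011010011
tick 12: 1011001011001
tick 13: 1001101001100
tick 14: 1100101100110
tick 15: 0110100110010
tick 16: 0010110011011
tick 17: 1010011001001
tick 18: 1011001101100
tick 19: 1001100100110
tick 20: 1100110110010
tick 21: 0110010011010
tick 22: 0011011001011
tick 23: 1001001101001
tick 24: 1101100101100
tick 25: 0100110100110
tick 26: 0110010110011

26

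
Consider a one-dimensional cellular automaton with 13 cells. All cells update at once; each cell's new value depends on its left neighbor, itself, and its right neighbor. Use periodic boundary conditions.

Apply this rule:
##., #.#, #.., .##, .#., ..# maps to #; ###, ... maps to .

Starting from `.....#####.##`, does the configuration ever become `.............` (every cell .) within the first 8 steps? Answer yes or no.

yes

#...##...####
##.####.##...
####..#####.#
...####...###
#.##..##.##.#
#############
.............
all cells are . at step 7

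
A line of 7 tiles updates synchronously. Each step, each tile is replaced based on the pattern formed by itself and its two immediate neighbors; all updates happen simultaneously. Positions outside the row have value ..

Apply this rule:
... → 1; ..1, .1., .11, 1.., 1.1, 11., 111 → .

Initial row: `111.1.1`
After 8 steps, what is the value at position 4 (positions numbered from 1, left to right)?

1

.......
1111111
.......  (repeats step 1; period 2)
step 8: 1111111
position 4 holds 1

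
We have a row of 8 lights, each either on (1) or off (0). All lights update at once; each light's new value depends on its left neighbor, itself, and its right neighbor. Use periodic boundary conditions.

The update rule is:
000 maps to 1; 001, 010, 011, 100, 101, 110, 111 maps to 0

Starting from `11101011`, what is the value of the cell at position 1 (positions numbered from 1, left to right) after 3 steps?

0

00000000
11111111
00000000
position 1 holds 0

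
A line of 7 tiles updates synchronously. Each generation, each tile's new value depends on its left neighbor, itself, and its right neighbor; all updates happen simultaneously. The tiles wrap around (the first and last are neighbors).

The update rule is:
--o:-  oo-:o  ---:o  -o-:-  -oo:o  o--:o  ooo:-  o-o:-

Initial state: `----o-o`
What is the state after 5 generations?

oo--o-o

generation 1: ooo----
generation 2: o-oooo-
generation 3: --o--o-
generation 4: o--o--o
generation 5: oo--o-o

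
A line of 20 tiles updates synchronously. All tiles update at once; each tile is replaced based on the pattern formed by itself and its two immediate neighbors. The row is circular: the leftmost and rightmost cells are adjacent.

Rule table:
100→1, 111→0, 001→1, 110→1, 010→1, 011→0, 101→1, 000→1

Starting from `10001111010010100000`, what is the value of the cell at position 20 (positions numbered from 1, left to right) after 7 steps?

1

step 1: 11110001111111111111
step 2: 00011110000000000000
step 3: 11100011111111111111
step 4: 00111100000000000000
step 5: 11000111111111111111
step 6: 01111000000000000000
step 7: 10001111111111111111
position 20 holds 1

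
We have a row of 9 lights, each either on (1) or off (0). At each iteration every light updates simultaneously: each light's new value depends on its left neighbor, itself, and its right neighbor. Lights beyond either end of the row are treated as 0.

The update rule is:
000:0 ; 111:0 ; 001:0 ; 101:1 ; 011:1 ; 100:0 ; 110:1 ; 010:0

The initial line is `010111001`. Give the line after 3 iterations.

iteration 1: 001101000
iteration 2: 001110000
iteration 3: 001010000

001010000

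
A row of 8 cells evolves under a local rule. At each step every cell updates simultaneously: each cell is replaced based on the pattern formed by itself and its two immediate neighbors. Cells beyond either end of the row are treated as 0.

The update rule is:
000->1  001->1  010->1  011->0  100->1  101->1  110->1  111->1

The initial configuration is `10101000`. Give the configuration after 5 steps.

step 1: 11111111
step 2: 01111111
step 3: 10111111
step 4: 11011111
step 5: 01101111

01101111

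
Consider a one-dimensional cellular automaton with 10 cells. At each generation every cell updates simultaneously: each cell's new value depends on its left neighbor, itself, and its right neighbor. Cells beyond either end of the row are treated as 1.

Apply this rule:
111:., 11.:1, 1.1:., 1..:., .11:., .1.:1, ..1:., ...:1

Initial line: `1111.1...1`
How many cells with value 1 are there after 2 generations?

4

...1.1.1..
.1.1.1.1..
count of 1: 4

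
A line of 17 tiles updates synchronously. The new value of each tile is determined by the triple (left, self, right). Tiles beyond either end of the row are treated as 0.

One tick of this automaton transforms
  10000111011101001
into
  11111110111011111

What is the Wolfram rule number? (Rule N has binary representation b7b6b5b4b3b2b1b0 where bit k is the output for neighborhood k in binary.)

191

position 6: 111 → 1  (bit 7 = 1)
position 7: 110 → 0  (bit 6 = 0)
position 8: 101 → 1  (bit 5 = 1)
position 1: 100 → 1  (bit 4 = 1)
position 5: 011 → 1  (bit 3 = 1)
position 0: 010 → 1  (bit 2 = 1)
position 4: 001 → 1  (bit 1 = 1)
position 2: 000 → 1  (bit 0 = 1)
bits b7..b0 = 10111111 = 191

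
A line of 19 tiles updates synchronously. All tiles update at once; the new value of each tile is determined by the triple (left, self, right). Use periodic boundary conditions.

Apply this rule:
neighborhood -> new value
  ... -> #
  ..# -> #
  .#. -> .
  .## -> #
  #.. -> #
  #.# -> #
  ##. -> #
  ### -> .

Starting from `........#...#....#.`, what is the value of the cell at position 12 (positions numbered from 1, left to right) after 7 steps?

#

########.###.####.#
.......###.###..###
########.###.####.#  (repeats step 1; period 2)
step 7: ########.###.####.#
position 12 holds #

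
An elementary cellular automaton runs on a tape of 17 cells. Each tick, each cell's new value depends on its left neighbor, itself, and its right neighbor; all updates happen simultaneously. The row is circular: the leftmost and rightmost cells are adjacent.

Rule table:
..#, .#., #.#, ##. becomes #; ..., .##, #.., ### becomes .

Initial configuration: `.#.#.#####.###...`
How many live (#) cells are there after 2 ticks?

6

tick 1: #####....##..#...
tick 2: ....#...#.#.##..#
count of #: 6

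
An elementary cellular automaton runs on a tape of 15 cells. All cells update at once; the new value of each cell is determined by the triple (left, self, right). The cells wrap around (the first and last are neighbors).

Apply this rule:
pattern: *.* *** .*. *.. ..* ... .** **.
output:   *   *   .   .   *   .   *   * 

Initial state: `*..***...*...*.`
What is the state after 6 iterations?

..****..*...*.*
.*****.*...*.*.
*******...*.*..
*******..*.*..*
*******.*.*..**
********.*..***

********.*..***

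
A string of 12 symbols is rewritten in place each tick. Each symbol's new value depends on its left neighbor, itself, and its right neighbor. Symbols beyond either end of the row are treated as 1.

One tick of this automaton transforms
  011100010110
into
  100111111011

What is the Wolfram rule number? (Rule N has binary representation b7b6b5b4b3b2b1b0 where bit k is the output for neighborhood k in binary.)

119

position 2: 111 → 0  (bit 7 = 0)
position 3: 110 → 1  (bit 6 = 1)
position 0: 101 → 1  (bit 5 = 1)
position 4: 100 → 1  (bit 4 = 1)
position 1: 011 → 0  (bit 3 = 0)
position 7: 010 → 1  (bit 2 = 1)
position 6: 001 → 1  (bit 1 = 1)
position 5: 000 → 1  (bit 0 = 1)
bits b7..b0 = 01110111 = 119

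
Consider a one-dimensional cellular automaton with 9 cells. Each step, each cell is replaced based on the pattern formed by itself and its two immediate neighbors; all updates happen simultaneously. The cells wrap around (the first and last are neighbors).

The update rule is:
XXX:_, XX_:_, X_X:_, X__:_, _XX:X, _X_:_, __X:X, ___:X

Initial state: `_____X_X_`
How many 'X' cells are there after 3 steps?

5

XXXXX____
X_____XXX
__XXXXX__
count of X: 5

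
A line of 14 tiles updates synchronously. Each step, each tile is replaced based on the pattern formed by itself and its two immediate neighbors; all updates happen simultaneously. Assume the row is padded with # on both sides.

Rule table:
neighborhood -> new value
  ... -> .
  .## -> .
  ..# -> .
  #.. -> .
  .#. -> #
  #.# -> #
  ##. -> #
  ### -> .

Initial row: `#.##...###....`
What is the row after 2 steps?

##.#.....#....
.###.....#....

.###.....#....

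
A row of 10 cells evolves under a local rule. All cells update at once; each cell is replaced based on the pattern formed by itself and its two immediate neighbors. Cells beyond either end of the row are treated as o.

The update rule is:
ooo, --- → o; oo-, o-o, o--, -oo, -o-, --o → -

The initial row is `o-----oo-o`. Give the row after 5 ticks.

tick 1: --ooo-----
tick 2: ---o--ooo-
tick 3: -o-----o--
tick 4: ---ooo----
tick 5: -o--o--oo-

-o--o--oo-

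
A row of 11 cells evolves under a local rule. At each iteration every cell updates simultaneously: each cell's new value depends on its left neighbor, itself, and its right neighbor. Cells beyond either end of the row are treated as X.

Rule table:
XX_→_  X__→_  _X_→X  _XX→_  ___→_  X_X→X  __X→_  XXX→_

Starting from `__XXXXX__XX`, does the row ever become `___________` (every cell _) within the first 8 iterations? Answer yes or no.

yes

iteration 1: ___________
all cells are _ at iteration 1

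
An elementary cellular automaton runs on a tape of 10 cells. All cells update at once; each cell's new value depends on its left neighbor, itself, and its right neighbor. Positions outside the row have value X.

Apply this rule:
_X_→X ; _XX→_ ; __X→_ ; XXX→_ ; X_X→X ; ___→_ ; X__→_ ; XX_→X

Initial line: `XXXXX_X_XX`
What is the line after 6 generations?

_______X__

generation 1: ____XXXX__
generation 2: _______X__
generation 3: _______X__  (fixed point — unchanged through generation 6)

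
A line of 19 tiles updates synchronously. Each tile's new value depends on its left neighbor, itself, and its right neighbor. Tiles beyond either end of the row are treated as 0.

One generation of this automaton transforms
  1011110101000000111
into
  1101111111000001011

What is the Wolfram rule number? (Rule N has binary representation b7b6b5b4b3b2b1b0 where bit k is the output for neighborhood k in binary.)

230

position 3: 111 → 1  (bit 7 = 1)
position 5: 110 → 1  (bit 6 = 1)
position 1: 101 → 1  (bit 5 = 1)
position 10: 100 → 0  (bit 4 = 0)
position 2: 011 → 0  (bit 3 = 0)
position 0: 010 → 1  (bit 2 = 1)
position 15: 001 → 1  (bit 1 = 1)
position 11: 000 → 0  (bit 0 = 0)
bits b7..b0 = 11100110 = 230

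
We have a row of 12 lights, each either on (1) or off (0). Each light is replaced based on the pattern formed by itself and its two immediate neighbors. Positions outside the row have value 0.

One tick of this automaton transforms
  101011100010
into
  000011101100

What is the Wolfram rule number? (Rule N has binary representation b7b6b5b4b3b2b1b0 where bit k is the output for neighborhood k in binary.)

position 5: 111 → 1  (bit 7 = 1)
position 6: 110 → 1  (bit 6 = 1)
position 1: 101 → 0  (bit 5 = 0)
position 7: 100 → 0  (bit 4 = 0)
position 4: 011 → 1  (bit 3 = 1)
position 0: 010 → 0  (bit 2 = 0)
position 9: 001 → 1  (bit 1 = 1)
position 8: 000 → 1  (bit 0 = 1)
bits b7..b0 = 11001011 = 203

203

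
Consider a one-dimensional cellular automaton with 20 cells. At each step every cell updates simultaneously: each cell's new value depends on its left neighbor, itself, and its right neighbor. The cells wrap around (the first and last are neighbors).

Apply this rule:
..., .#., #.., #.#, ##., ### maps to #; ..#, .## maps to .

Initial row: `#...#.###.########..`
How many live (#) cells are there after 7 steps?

16

step 1: ###.##.###.########.
step 2: .###.##.###.########
step 3: #.###.##.###.#######
step 4: ##.###.##.###.######
step 5: ###.###.##.###.#####
step 6: ####.###.##.###.####
step 7: #####.###.##.###.###
count of #: 16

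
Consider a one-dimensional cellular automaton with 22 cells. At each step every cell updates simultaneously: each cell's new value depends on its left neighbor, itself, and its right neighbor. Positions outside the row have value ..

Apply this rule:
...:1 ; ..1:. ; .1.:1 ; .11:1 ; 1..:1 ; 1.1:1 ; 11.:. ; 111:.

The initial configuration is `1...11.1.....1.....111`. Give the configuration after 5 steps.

111...1111.1...1.1....

step 1: 111.1.111111.11111.1..
step 2: 1..1111.....11....1111
step 3: 11.1...1111.1.111.1...
step 4: 1.1111.1...1111..11111
step 5: 111...1111.1...1.1....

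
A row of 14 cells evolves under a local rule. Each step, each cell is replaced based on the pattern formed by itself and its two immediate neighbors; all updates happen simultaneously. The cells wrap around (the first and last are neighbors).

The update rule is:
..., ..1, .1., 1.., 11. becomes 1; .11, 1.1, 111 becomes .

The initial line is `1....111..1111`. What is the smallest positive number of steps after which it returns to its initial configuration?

28

11111..111....
....111..11111
1111..111....1
...111..11111.
111..111....11
..111..11111..
11..111....111
.111..11111...
1..111....1111
111..11111....
..111....11111
11..11111....1
.111....11111.
1..11111....11
111....11111..
..11111....111
11....11111..1
.11111....111.
1....11111..11
11111....111..
....11111..111
1111....111..1
...11111..111.
111....111..11
..11111..111..
11....111..111
.11111..111...
1....111..1111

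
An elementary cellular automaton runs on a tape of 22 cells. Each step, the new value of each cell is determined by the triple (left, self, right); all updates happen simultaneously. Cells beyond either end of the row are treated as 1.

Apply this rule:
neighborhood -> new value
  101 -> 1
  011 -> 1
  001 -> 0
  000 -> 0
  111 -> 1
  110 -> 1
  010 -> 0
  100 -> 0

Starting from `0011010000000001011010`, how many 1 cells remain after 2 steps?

0011100000000000111101
0011100000000000111111
count of 1: 9

9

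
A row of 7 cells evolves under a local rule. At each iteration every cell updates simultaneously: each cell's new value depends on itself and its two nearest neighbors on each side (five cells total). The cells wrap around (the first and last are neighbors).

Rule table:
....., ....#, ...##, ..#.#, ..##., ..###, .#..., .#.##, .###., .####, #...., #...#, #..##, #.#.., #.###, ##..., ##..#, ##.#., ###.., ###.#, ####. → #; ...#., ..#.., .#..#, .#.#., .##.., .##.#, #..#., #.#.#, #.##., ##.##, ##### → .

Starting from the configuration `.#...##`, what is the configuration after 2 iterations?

##..##.

######.
##..##.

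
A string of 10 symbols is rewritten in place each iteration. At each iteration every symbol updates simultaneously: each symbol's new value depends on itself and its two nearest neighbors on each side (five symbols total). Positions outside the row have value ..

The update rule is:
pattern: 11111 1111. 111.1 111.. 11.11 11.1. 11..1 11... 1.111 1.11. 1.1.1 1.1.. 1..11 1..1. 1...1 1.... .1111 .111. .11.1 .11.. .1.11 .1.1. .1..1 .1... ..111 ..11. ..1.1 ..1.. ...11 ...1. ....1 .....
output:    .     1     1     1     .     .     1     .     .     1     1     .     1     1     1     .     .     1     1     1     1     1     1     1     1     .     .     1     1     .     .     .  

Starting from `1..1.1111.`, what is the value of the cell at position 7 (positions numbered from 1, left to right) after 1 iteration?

111.1..11.
position 7 holds .

.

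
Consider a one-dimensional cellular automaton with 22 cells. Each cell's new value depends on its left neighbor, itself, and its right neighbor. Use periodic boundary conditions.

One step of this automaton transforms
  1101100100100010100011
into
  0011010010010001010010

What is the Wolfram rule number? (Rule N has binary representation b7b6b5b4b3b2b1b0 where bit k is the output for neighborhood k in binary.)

56

position 0: 111 → 0  (bit 7 = 0)
position 1: 110 → 0  (bit 6 = 0)
position 2: 101 → 1  (bit 5 = 1)
position 5: 100 → 1  (bit 4 = 1)
position 3: 011 → 1  (bit 3 = 1)
position 7: 010 → 0  (bit 2 = 0)
position 6: 001 → 0  (bit 1 = 0)
position 12: 000 → 0  (bit 0 = 0)
bits b7..b0 = 00111000 = 56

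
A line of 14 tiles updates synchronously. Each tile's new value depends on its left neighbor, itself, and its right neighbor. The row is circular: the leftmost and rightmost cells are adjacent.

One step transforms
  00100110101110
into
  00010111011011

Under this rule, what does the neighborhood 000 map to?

0

At position 0 the neighborhood is 000; the next row has 0 there.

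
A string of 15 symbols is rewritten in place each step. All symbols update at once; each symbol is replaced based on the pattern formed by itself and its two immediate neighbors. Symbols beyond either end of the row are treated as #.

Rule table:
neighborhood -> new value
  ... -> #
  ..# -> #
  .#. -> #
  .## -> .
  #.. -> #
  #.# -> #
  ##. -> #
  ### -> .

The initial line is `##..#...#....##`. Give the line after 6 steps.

.############..
#...........###
############...
...........####
###########....
..........#####

..........#####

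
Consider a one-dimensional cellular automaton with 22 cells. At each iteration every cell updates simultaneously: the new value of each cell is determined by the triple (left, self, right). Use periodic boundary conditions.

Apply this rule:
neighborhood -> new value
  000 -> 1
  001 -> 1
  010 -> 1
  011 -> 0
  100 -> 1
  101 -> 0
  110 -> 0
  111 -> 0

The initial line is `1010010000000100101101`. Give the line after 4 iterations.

1100000000000000011111

0011111111111111100000
1100000000000000011111
0011111111111111100000  (repeats iteration 1; period 2)
iteration 4: 1100000000000000011111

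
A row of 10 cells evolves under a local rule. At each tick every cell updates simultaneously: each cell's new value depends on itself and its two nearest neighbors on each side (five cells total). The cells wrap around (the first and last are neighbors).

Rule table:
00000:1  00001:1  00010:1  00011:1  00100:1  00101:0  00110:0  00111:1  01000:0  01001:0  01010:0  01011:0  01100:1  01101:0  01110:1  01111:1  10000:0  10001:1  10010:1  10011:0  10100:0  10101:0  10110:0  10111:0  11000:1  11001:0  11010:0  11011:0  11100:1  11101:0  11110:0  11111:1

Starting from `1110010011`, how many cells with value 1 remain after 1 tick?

6

1010110011
count of 1: 6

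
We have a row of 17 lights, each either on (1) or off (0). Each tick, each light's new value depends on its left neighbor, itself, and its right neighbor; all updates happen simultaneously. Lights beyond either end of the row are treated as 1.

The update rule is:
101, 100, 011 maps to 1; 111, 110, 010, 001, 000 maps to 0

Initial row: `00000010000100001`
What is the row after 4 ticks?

10000001000010001
01000000100001001
10100000010000101
01010000001000011

01010000001000011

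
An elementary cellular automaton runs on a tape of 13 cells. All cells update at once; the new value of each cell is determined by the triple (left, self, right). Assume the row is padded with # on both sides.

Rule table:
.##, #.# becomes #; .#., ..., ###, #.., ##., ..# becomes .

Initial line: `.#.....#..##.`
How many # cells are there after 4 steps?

1

#.........#.#
...........##
...........#.
............#
count of #: 1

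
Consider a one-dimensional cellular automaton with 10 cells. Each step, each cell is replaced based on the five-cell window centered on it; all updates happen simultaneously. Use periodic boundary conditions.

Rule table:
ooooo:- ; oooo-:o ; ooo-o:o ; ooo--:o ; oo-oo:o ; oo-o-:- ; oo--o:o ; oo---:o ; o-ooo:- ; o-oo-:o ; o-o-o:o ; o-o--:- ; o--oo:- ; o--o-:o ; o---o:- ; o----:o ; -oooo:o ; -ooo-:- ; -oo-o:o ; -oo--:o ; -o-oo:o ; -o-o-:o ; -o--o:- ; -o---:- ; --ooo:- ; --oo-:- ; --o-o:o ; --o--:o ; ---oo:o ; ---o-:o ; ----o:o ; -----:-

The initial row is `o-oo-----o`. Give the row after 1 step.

oooooo-oo-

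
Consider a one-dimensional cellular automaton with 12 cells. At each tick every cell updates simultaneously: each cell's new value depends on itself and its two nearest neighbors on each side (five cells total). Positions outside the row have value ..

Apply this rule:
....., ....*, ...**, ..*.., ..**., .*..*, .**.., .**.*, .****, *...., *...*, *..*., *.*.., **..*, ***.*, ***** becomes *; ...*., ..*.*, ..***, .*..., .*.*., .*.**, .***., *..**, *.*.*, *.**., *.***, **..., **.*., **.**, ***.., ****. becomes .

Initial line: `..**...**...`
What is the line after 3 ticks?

...***..****

tick 1: ****.****.**
tick 2: .*.*..*.*..*
tick 3: ...***..****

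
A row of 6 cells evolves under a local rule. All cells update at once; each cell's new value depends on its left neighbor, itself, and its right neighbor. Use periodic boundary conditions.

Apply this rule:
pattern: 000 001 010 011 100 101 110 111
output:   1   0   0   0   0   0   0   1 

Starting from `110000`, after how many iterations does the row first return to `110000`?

2

000110
110000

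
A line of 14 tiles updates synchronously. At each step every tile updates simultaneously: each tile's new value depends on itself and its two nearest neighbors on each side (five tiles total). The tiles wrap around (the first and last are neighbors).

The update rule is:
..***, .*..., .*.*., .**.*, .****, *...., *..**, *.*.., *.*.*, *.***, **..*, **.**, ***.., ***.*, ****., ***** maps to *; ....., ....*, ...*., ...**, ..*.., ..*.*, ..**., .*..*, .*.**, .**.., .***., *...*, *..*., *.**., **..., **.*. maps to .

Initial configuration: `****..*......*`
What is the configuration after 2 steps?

*****..**....*
*******...*..*

*******...*..*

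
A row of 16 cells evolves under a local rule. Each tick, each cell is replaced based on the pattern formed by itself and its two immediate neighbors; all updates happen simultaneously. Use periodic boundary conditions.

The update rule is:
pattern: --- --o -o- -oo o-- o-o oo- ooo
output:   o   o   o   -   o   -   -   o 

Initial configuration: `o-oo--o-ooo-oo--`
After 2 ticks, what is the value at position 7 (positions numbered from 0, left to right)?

o

tick 1: o---ooo--o----oo
tick 2: -ooo-o-ooooooo-o
position 7 holds o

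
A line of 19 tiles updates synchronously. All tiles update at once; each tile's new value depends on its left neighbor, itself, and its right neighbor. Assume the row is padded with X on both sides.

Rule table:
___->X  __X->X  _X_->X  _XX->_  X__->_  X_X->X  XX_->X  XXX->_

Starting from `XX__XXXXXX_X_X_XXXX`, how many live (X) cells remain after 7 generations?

generation 1: _X_X_____XXXXXX____
generation 2: XXXX_XXXX_____X_XXX
generation 3: ___XX___X_XXXXXX___
generation 4: _XX_X_XXXX_____X_XX
generation 5: X_XXXX___X_XXXXXX__
generation 6: XX___X_XXXX_____X_X
generation 7: _X_XXXX___X_XXXXXX_
count of X: 12

12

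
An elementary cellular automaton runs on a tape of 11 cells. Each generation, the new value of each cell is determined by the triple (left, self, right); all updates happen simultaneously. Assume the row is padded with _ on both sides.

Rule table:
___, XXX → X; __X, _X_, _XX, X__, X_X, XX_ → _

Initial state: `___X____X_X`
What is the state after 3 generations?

generation 1: XX___XX____
generation 2: ___X____XXX
generation 3: XX___XX__X_

XX___XX__X_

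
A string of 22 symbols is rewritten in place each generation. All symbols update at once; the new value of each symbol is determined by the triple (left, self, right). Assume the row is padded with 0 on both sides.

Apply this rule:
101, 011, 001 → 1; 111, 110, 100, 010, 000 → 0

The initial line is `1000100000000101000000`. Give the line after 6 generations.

0001000000001010000000
0010000000010100000000
0100000000101000000000
1000000001010000000000
0000000010100000000000
0000000101000000000000

0000000101000000000000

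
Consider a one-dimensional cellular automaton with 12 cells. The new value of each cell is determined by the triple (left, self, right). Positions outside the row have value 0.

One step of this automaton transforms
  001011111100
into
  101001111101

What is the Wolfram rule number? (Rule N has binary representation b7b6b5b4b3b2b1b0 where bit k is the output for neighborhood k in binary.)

position 5: 111 → 1  (bit 7 = 1)
position 9: 110 → 1  (bit 6 = 1)
position 3: 101 → 0  (bit 5 = 0)
position 10: 100 → 0  (bit 4 = 0)
position 4: 011 → 0  (bit 3 = 0)
position 2: 010 → 1  (bit 2 = 1)
position 1: 001 → 0  (bit 1 = 0)
position 0: 000 → 1  (bit 0 = 1)
bits b7..b0 = 11000101 = 197

197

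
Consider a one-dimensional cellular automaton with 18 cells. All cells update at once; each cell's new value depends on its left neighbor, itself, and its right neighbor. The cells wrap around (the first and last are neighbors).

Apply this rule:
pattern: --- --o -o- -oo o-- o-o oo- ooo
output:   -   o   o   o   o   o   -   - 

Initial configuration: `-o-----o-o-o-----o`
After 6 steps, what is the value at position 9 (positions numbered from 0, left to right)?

step 1: ooo---ooooooo---oo
step 2: ---o-oo------o-oo-
step 3: --oooo-o----oooo-o
step 4: ooo---ooo--oo---oo
step 5: ---o-oo--ooo-o-oo-
step 6: --oooo-ooo--oooo-o
position 9 holds o

o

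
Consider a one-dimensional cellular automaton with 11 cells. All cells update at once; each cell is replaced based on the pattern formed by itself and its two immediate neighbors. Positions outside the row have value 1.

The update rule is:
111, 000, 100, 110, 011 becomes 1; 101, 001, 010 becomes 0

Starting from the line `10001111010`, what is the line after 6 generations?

11101111110

11101111000
11101111110
11101111110  (fixed point — unchanged through generation 6)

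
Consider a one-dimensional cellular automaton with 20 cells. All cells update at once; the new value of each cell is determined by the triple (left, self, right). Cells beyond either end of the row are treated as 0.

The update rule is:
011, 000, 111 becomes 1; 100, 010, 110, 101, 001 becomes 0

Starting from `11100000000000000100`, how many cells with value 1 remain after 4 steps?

11001111111111110001
10001111111111100100
00101111111111000001
10001111111110011100
count of 1: 13

13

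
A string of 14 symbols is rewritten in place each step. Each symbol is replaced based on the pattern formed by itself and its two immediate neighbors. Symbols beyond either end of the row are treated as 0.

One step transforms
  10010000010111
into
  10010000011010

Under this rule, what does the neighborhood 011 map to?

0

At position 11 the neighborhood is 011; the next row has 0 there.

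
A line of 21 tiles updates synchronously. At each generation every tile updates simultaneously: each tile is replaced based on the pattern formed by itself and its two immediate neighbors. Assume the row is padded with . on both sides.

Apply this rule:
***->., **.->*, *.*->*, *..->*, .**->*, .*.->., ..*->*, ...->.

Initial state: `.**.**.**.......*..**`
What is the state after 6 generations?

**********.....*.****
*........**...*.**..*
.*......****.*.*****.
*.*....**..**.**...**
.*.*..***********.***
*.*.***.........***.*

*.*.***.........***.*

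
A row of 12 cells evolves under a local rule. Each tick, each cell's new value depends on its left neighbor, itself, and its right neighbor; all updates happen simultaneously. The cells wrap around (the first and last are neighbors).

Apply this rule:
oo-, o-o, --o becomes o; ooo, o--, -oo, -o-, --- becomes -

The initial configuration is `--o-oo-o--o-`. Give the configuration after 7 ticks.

tick 1: -o-o-oo--o--
tick 2: o-o-o-o-o---
tick 3: -o-o-o-o---o
tick 4: o-o-o-o---o-
tick 5: -o-o-o---o-o
tick 6: o-o-o---o-o-
tick 7: -o-o---o-o-o

-o-o---o-o-o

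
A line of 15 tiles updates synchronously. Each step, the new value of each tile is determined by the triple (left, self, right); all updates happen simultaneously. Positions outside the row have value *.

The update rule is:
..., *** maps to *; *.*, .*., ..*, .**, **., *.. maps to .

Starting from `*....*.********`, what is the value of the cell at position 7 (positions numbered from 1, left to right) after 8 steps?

.

step 1: ..**....*******
step 2: .....**..******
step 3: .***......*****
step 4: ..*..****..****
step 5: ......**....***
step 6: .****....**..**
step 7: ..**..**......*
step 8: .........****..
position 7 holds .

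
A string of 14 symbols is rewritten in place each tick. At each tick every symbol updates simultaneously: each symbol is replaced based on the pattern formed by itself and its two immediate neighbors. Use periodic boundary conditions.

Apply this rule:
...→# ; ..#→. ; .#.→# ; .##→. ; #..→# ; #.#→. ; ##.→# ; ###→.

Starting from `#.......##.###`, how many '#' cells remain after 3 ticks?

8

#######..#....
......##.####.
#####..#....##
count of #: 8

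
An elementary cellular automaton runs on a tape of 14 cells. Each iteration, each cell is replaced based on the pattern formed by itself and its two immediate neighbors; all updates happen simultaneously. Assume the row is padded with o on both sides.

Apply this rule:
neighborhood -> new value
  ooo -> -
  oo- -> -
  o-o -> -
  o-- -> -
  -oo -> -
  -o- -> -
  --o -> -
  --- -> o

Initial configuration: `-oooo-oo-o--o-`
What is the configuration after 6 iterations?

-oooooooooooo-

--------------
-oooooooooooo-
--------------  (repeats iteration 1; period 2)
iteration 6: -oooooooooooo-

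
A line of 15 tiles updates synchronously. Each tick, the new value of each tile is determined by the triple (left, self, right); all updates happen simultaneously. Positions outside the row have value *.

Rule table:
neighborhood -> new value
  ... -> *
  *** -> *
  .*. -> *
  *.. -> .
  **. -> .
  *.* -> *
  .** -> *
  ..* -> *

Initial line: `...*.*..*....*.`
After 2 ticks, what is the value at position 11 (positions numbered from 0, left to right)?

.*****.**.*****
*****.**.******
position 11 holds *

*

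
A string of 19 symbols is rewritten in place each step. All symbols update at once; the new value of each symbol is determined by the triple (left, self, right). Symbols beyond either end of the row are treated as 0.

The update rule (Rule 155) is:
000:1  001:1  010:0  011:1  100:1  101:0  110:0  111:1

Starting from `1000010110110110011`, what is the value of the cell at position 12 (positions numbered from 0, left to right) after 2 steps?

1

0111100100100101110
1111011011011001101
position 12 holds 1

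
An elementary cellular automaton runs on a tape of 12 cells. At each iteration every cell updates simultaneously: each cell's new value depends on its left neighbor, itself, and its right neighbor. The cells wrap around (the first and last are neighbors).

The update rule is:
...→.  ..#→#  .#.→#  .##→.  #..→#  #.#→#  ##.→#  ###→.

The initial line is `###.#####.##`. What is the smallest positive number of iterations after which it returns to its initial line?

..##....##..
.#.##..#.##.
###.#####.##

3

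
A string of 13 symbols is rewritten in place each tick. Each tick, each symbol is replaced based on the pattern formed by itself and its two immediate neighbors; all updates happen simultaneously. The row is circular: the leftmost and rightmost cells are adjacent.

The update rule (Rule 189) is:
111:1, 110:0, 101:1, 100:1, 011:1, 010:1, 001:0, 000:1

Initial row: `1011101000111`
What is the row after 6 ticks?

1111011101110

tick 1: 0111011110111
tick 2: 1110111101110
tick 3: 1101111011101
tick 4: 1011110111011
tick 5: 0111101110111
tick 6: 1111011101110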